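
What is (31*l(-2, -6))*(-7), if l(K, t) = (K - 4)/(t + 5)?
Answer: -1302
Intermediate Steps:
l(K, t) = (-4 + K)/(5 + t)
(31*l(-2, -6))*(-7) = (31*((-4 - 2)/(5 - 6)))*(-7) = (31*(-6/(-1)))*(-7) = (31*(-1*(-6)))*(-7) = (31*6)*(-7) = 186*(-7) = -1302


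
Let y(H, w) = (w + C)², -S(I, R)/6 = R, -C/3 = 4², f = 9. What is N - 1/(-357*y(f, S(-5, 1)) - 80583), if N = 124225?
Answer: 139330138876/1121595 ≈ 1.2423e+5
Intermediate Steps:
C = -48 (C = -3*4² = -3*16 = -48)
S(I, R) = -6*R
y(H, w) = (-48 + w)² (y(H, w) = (w - 48)² = (-48 + w)²)
N - 1/(-357*y(f, S(-5, 1)) - 80583) = 124225 - 1/(-357*(-48 - 6*1)² - 80583) = 124225 - 1/(-357*(-48 - 6)² - 80583) = 124225 - 1/(-357*(-54)² - 80583) = 124225 - 1/(-357*2916 - 80583) = 124225 - 1/(-1041012 - 80583) = 124225 - 1/(-1121595) = 124225 - 1*(-1/1121595) = 124225 + 1/1121595 = 139330138876/1121595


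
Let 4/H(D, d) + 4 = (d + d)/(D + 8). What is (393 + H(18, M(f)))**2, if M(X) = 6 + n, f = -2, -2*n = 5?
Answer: 1445292289/9409 ≈ 1.5361e+5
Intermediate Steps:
n = -5/2 (n = -1/2*5 = -5/2 ≈ -2.5000)
M(X) = 7/2 (M(X) = 6 - 5/2 = 7/2)
H(D, d) = 4/(-4 + 2*d/(8 + D)) (H(D, d) = 4/(-4 + (d + d)/(D + 8)) = 4/(-4 + (2*d)/(8 + D)) = 4/(-4 + 2*d/(8 + D)))
(393 + H(18, M(f)))**2 = (393 + 2*(8 + 18)/(-16 + 7/2 - 2*18))**2 = (393 + 2*26/(-16 + 7/2 - 36))**2 = (393 + 2*26/(-97/2))**2 = (393 + 2*(-2/97)*26)**2 = (393 - 104/97)**2 = (38017/97)**2 = 1445292289/9409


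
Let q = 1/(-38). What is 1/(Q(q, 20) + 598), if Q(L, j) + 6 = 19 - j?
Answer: 1/591 ≈ 0.0016920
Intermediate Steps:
q = -1/38 ≈ -0.026316
Q(L, j) = 13 - j (Q(L, j) = -6 + (19 - j) = 13 - j)
1/(Q(q, 20) + 598) = 1/((13 - 1*20) + 598) = 1/((13 - 20) + 598) = 1/(-7 + 598) = 1/591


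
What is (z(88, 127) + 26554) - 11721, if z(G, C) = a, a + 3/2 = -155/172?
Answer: 2550863/172 ≈ 14831.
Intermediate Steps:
a = -413/172 (a = -3/2 - 155/172 = -413/172 ≈ -2.4012)
z(G, C) = -413/172
(z(88, 127) + 26554) - 11721 = (-413/172 + 26554) - 11721 = 4566875/172 - 11721 = 2550863/172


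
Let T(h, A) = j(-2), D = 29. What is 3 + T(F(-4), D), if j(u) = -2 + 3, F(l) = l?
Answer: 4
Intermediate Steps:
j(u) = 1
T(h, A) = 1
3 + T(F(-4), D) = 3 + 1 = 4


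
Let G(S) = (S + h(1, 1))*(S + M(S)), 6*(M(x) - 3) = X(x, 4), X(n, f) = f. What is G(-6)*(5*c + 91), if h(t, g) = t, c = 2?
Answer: 3535/3 ≈ 1178.3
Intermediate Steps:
M(x) = 11/3 (M(x) = 3 + (1/6)*4 = 3 + 2/3 = 11/3)
G(S) = (1 + S)*(11/3 + S) (G(S) = (S + 1)*(S + 11/3) = (1 + S)*(11/3 + S))
G(-6)*(5*c + 91) = (11/3 + (-6)**2 + (14/3)*(-6))*(5*2 + 91) = (11/3 + 36 - 28)*(10 + 91) = (35/3)*101 = 3535/3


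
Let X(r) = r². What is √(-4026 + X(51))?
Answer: 5*I*√57 ≈ 37.749*I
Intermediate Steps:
√(-4026 + X(51)) = √(-4026 + 51²) = √(-4026 + 2601) = √(-1425) = 5*I*√57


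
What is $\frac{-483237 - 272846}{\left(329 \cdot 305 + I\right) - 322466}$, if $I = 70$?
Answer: $\frac{756083}{222051} \approx 3.405$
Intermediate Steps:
$\frac{-483237 - 272846}{\left(329 \cdot 305 + I\right) - 322466} = \frac{-483237 - 272846}{\left(329 \cdot 305 + 70\right) - 322466} = - \frac{756083}{\left(100345 + 70\right) - 322466} = - \frac{756083}{100415 - 322466} = - \frac{756083}{-222051} = \left(-756083\right) \left(- \frac{1}{222051}\right) = \frac{756083}{222051}$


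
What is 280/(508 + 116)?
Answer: 35/78 ≈ 0.44872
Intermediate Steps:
280/(508 + 116) = 280/624 = 280*(1/624) = 35/78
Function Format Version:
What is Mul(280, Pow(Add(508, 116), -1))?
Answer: Rational(35, 78) ≈ 0.44872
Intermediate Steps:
Mul(280, Pow(Add(508, 116), -1)) = Mul(280, Pow(624, -1)) = Mul(280, Rational(1, 624)) = Rational(35, 78)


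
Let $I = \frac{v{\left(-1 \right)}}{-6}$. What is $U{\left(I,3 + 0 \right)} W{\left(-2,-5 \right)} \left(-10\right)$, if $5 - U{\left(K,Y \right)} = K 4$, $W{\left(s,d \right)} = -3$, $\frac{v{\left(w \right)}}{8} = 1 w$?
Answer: $-10$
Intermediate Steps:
$v{\left(w \right)} = 8 w$ ($v{\left(w \right)} = 8 \cdot 1 w = 8 w$)
$I = \frac{4}{3}$ ($I = \frac{8 \left(-1\right)}{-6} = \left(-8\right) \left(- \frac{1}{6}\right) = \frac{4}{3} \approx 1.3333$)
$U{\left(K,Y \right)} = 5 - 4 K$ ($U{\left(K,Y \right)} = 5 - K 4 = 5 - 4 K$)
$U{\left(I,3 + 0 \right)} W{\left(-2,-5 \right)} \left(-10\right) = \left(5 - \frac{16}{3}\right) \left(-3\right) \left(-10\right) = \left(- \frac{1}{3}\right) \left(-3\right) \left(-10\right) = 1 \left(-10\right) = -10$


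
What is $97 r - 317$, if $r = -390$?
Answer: $-38147$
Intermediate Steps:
$97 r - 317 = 97 \left(-390\right) - 317 = -37830 - 317 = -38147$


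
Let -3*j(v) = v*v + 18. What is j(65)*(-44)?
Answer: 186692/3 ≈ 62231.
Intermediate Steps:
j(v) = -6 - v²/3 (j(v) = -(v*v + 18)/3 = -(v² + 18)/3 = -(18 + v²)/3 = -6 - v²/3)
j(65)*(-44) = (-6 - ⅓*65²)*(-44) = (-6 - ⅓*4225)*(-44) = (-6 - 4225/3)*(-44) = -4243/3*(-44) = 186692/3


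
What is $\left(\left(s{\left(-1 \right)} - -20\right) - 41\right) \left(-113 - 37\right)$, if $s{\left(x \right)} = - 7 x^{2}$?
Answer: $4200$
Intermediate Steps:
$\left(\left(s{\left(-1 \right)} - -20\right) - 41\right) \left(-113 - 37\right) = \left(\left(- 7 \left(-1\right)^{2} - -20\right) - 41\right) \left(-113 - 37\right) = \left(\left(\left(-7\right) 1 + 20\right) - 41\right) \left(-150\right) = \left(\left(-7 + 20\right) - 41\right) \left(-150\right) = \left(13 - 41\right) \left(-150\right) = \left(-28\right) \left(-150\right) = 4200$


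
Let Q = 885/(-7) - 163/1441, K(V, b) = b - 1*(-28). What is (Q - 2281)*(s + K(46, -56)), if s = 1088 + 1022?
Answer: -50561105586/10087 ≈ -5.0125e+6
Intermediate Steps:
K(V, b) = 28 + b (K(V, b) = b + 28 = 28 + b)
Q = -1276426/10087 (Q = 885*(-⅐) - 163*1/1441 = -885/7 - 163/1441 = -1276426/10087 ≈ -126.54)
s = 2110
(Q - 2281)*(s + K(46, -56)) = (-1276426/10087 - 2281)*(2110 + (28 - 56)) = -24284873*(2110 - 28)/10087 = -24284873/10087*2082 = -50561105586/10087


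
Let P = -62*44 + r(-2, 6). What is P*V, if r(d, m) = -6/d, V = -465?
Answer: 1267125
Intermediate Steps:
P = -2725 (P = -62*44 - 6/(-2) = -2728 - 6*(-1/2) = -2728 + 3 = -2725)
P*V = -2725*(-465) = 1267125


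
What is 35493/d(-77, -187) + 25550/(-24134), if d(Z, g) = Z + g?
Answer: -13080807/96536 ≈ -135.50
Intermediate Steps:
35493/d(-77, -187) + 25550/(-24134) = 35493/(-77 - 187) + 25550/(-24134) = 35493/(-264) + 25550*(-1/24134) = 35493*(-1/264) - 12775/12067 = -11831/88 - 12775/12067 = -13080807/96536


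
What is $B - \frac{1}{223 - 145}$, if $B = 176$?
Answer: $\frac{13727}{78} \approx 175.99$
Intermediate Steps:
$B - \frac{1}{223 - 145} = 176 - \frac{1}{223 - 145} = 176 - \frac{1}{78} = \frac{13727}{78}$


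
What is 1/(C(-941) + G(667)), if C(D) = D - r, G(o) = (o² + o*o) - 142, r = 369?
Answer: 1/888326 ≈ 1.1257e-6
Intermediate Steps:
G(o) = -142 + 2*o² (G(o) = (o² + o²) - 142 = 2*o² - 142 = -142 + 2*o²)
C(D) = -369 + D (C(D) = D - 1*369 = D - 369 = -369 + D)
1/(C(-941) + G(667)) = 1/((-369 - 941) + (-142 + 2*667²)) = 1/(-1310 + (-142 + 2*444889)) = 1/(-1310 + (-142 + 889778)) = 1/(-1310 + 889636) = 1/888326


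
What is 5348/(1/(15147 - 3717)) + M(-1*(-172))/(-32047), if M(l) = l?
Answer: 1958957478908/32047 ≈ 6.1128e+7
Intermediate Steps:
5348/(1/(15147 - 3717)) + M(-1*(-172))/(-32047) = 5348/(1/(15147 - 3717)) - 1*(-172)/(-32047) = 5348/(1/11430) + 172*(-1/32047) = 5348/(1/11430) - 172/32047 = 5348*11430 - 172/32047 = 61127640 - 172/32047 = 1958957478908/32047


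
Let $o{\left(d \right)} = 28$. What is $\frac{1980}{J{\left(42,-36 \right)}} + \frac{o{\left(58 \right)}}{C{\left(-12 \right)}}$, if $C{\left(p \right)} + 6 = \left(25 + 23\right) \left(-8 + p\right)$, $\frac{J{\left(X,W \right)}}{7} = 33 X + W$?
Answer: $\frac{436}{2415} \approx 0.18054$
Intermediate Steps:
$J{\left(X,W \right)} = 7 W + 231 X$ ($J{\left(X,W \right)} = 7 \left(33 X + W\right) = 7 \left(W + 33 X\right) = 7 W + 231 X$)
$C{\left(p \right)} = -390 + 48 p$ ($C{\left(p \right)} = -6 + \left(25 + 23\right) \left(-8 + p\right) = -6 + 48 \left(-8 + p\right) = -6 + \left(-384 + 48 p\right) = -390 + 48 p$)
$\frac{1980}{J{\left(42,-36 \right)}} + \frac{o{\left(58 \right)}}{C{\left(-12 \right)}} = \frac{1980}{7 \left(-36\right) + 231 \cdot 42} + \frac{28}{-390 + 48 \left(-12\right)} = \frac{1980}{-252 + 9702} + \frac{28}{-390 - 576} = \frac{1980}{9450} + \frac{28}{-966} = 1980 \cdot \frac{1}{9450} + 28 \left(- \frac{1}{966}\right) = \frac{22}{105} - \frac{2}{69} = \frac{436}{2415}$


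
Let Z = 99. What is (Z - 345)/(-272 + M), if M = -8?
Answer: 123/140 ≈ 0.87857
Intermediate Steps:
(Z - 345)/(-272 + M) = (99 - 345)/(-272 - 8) = -246/(-280) = -246*(-1/280) = 123/140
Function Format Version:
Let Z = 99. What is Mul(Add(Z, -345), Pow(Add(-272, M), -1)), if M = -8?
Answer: Rational(123, 140) ≈ 0.87857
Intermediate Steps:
Mul(Add(Z, -345), Pow(Add(-272, M), -1)) = Mul(Add(99, -345), Pow(Add(-272, -8), -1)) = Mul(-246, Pow(-280, -1)) = Mul(-246, Rational(-1, 280)) = Rational(123, 140)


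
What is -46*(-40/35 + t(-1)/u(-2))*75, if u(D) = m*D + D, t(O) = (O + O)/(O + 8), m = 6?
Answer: 189750/49 ≈ 3872.4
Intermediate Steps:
t(O) = 2*O/(8 + O) (t(O) = (2*O)/(8 + O) = 2*O/(8 + O))
u(D) = 7*D (u(D) = 6*D + D = 7*D)
-46*(-40/35 + t(-1)/u(-2))*75 = -46*(-40/35 + (2*(-1)/(8 - 1))/((7*(-2))))*75 = -46*(-40*1/35 + (2*(-1)/7)/(-14))*75 = -46*(-8/7 + (2*(-1)*(⅐))*(-1/14))*75 = -46*(-8/7 - 2/7*(-1/14))*75 = -46*(-8/7 + 1/49)*75 = -46*(-55/49)*75 = (2530/49)*75 = 189750/49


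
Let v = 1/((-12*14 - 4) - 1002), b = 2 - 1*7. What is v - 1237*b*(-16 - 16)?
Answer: -232358081/1174 ≈ -1.9792e+5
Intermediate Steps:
b = -5 (b = 2 - 7 = -5)
v = -1/1174 (v = 1/((-168 - 4) - 1002) = 1/(-172 - 1002) = 1/(-1174) = -1/1174 ≈ -0.00085179)
v - 1237*b*(-16 - 16) = -1/1174 - (-6185)*(-16 - 16) = -1/1174 - (-6185)*(-32) = -1/1174 - 1237*160 = -1/1174 - 197920 = -232358081/1174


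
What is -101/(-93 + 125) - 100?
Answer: -3301/32 ≈ -103.16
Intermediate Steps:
-101/(-93 + 125) - 100 = -101/32 - 100 = -3301/32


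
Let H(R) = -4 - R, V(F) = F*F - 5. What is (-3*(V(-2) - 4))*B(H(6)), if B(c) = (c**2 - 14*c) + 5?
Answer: 3675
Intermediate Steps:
V(F) = -5 + F**2 (V(F) = F**2 - 5 = -5 + F**2)
B(c) = 5 + c**2 - 14*c
(-3*(V(-2) - 4))*B(H(6)) = (-3*((-5 + (-2)**2) - 4))*(5 + (-4 - 1*6)**2 - 14*(-4 - 1*6)) = (-3*((-5 + 4) - 4))*(5 + (-4 - 6)**2 - 14*(-4 - 6)) = (-3*(-1 - 4))*(5 + (-10)**2 - 14*(-10)) = (-3*(-5))*(5 + 100 + 140) = 15*245 = 3675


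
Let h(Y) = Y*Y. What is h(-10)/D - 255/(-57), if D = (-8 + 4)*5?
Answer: -10/19 ≈ -0.52632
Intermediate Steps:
h(Y) = Y**2
D = -20 (D = -4*5 = -20)
h(-10)/D - 255/(-57) = (-10)**2/(-20) - 255/(-57) = 100*(-1/20) - 255*(-1/57) = -5 + 85/19 = -10/19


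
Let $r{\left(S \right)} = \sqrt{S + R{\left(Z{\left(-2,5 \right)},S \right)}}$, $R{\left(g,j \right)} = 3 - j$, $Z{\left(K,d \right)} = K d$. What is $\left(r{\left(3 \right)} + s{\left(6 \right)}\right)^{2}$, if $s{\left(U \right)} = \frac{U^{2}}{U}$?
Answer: $\left(6 + \sqrt{3}\right)^{2} \approx 59.785$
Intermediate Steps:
$r{\left(S \right)} = \sqrt{3}$ ($r{\left(S \right)} = \sqrt{S - \left(-3 + S\right)} = \sqrt{3}$)
$s{\left(U \right)} = U$
$\left(r{\left(3 \right)} + s{\left(6 \right)}\right)^{2} = \left(\sqrt{3} + 6\right)^{2} = \left(6 + \sqrt{3}\right)^{2}$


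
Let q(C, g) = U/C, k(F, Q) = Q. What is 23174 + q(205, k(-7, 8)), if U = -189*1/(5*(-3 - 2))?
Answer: 118766939/5125 ≈ 23174.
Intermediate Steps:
U = 189/25 (U = -189/(5*(-5)) = -189/(-25) = -189*(-1/25) = 189/25 ≈ 7.5600)
q(C, g) = 189/(25*C)
23174 + q(205, k(-7, 8)) = 23174 + (189/25)/205 = 23174 + (189/25)*(1/205) = 23174 + 189/5125 = 118766939/5125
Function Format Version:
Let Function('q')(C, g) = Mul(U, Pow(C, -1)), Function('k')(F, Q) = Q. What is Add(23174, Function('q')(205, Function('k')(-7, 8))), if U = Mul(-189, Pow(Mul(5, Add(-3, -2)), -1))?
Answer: Rational(118766939, 5125) ≈ 23174.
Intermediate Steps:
U = Rational(189, 25) (U = Mul(-189, Pow(Mul(5, -5), -1)) = Mul(-189, Pow(-25, -1)) = Mul(-189, Rational(-1, 25)) = Rational(189, 25) ≈ 7.5600)
Function('q')(C, g) = Mul(Rational(189, 25), Pow(C, -1))
Add(23174, Function('q')(205, Function('k')(-7, 8))) = Add(23174, Mul(Rational(189, 25), Pow(205, -1))) = Add(23174, Mul(Rational(189, 25), Rational(1, 205))) = Add(23174, Rational(189, 5125)) = Rational(118766939, 5125)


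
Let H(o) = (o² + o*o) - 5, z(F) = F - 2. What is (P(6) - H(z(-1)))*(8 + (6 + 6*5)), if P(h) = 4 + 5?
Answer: -176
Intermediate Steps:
z(F) = -2 + F
H(o) = -5 + 2*o² (H(o) = (o² + o²) - 5 = 2*o² - 5 = -5 + 2*o²)
P(h) = 9
(P(6) - H(z(-1)))*(8 + (6 + 6*5)) = (9 - (-5 + 2*(-2 - 1)²))*(8 + (6 + 6*5)) = (9 - (-5 + 2*(-3)²))*(8 + (6 + 30)) = (9 - (-5 + 2*9))*(8 + 36) = (9 - (-5 + 18))*44 = (9 - 1*13)*44 = (9 - 13)*44 = -4*44 = -176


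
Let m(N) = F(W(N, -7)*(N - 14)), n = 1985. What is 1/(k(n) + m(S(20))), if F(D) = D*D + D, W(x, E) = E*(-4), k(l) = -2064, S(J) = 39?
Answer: 1/488636 ≈ 2.0465e-6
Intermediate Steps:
W(x, E) = -4*E
F(D) = D + D**2 (F(D) = D**2 + D = D + D**2)
m(N) = (-392 + 28*N)*(-391 + 28*N) (m(N) = ((-4*(-7))*(N - 14))*(1 + (-4*(-7))*(N - 14)) = (28*(-14 + N))*(1 + 28*(-14 + N)) = (-392 + 28*N)*(1 + (-392 + 28*N)) = (-392 + 28*N)*(-391 + 28*N))
1/(k(n) + m(S(20))) = 1/(-2064 + 28*(-391 + 28*39)*(-14 + 39)) = 1/(-2064 + 28*(-391 + 1092)*25) = 1/(-2064 + 28*701*25) = 1/(-2064 + 490700) = 1/488636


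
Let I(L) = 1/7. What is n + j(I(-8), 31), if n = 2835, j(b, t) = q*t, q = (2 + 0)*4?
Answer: 3083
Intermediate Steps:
q = 8 (q = 2*4 = 8)
I(L) = ⅐
j(b, t) = 8*t
n + j(I(-8), 31) = 2835 + 8*31 = 2835 + 248 = 3083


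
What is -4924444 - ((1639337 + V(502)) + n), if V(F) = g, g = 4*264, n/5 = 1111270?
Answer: -12121187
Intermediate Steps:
n = 5556350 (n = 5*1111270 = 5556350)
g = 1056
V(F) = 1056
-4924444 - ((1639337 + V(502)) + n) = -4924444 - ((1639337 + 1056) + 5556350) = -4924444 - (1640393 + 5556350) = -4924444 - 1*7196743 = -4924444 - 7196743 = -12121187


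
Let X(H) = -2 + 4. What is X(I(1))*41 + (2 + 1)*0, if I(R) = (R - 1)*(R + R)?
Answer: 82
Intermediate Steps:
I(R) = 2*R*(-1 + R) (I(R) = (-1 + R)*(2*R) = 2*R*(-1 + R))
X(H) = 2
X(I(1))*41 + (2 + 1)*0 = 2*41 + (2 + 1)*0 = 82 + 3*0 = 82 + 0 = 82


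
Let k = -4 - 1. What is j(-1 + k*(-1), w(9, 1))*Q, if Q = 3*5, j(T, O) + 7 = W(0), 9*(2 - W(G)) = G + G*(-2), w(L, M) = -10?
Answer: -75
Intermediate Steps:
W(G) = 2 + G/9 (W(G) = 2 - (G + G*(-2))/9 = 2 - (G - 2*G)/9 = 2 - (-1)*G/9 = 2 + G/9)
k = -5
j(T, O) = -5 (j(T, O) = -7 + (2 + (⅑)*0) = -7 + (2 + 0) = -7 + 2 = -5)
Q = 15
j(-1 + k*(-1), w(9, 1))*Q = -5*15 = -75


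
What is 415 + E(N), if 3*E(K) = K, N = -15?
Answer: 410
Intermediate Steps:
E(K) = K/3
415 + E(N) = 415 + (1/3)*(-15) = 415 - 5 = 410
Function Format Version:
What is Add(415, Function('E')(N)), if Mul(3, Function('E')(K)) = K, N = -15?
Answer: 410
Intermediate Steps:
Function('E')(K) = Mul(Rational(1, 3), K)
Add(415, Function('E')(N)) = Add(415, Mul(Rational(1, 3), -15)) = Add(415, -5) = 410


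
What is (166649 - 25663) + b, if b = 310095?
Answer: 451081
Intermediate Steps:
(166649 - 25663) + b = (166649 - 25663) + 310095 = 140986 + 310095 = 451081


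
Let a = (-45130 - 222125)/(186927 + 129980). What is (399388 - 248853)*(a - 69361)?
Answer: -3308948023019870/316907 ≈ -1.0441e+10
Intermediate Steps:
a = -267255/316907 ≈ -0.84332
(399388 - 248853)*(a - 69361) = (399388 - 248853)*(-267255/316907 - 69361) = 150535*(-21981253682/316907) = -3308948023019870/316907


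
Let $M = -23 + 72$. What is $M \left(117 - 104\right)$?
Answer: $637$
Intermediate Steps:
$M = 49$
$M \left(117 - 104\right) = 49 \left(117 - 104\right) = 49 \cdot 13 = 637$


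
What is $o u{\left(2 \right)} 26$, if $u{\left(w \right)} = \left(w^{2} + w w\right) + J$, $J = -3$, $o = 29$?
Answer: $3770$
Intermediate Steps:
$u{\left(w \right)} = -3 + 2 w^{2}$ ($u{\left(w \right)} = \left(w^{2} + w w\right) - 3 = \left(w^{2} + w^{2}\right) - 3 = 2 w^{2} - 3 = -3 + 2 w^{2}$)
$o u{\left(2 \right)} 26 = 29 \left(-3 + 2 \cdot 2^{2}\right) 26 = 29 \left(-3 + 2 \cdot 4\right) 26 = 29 \left(-3 + 8\right) 26 = 29 \cdot 5 \cdot 26 = 145 \cdot 26 = 3770$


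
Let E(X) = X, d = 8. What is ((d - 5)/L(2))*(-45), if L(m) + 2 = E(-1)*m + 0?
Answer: 135/4 ≈ 33.750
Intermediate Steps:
L(m) = -2 - m (L(m) = -2 + (-m + 0) = -2 - m)
((d - 5)/L(2))*(-45) = ((8 - 5)/(-2 - 1*2))*(-45) = (3/(-2 - 2))*(-45) = (3/(-4))*(-45) = (3*(-¼))*(-45) = -¾*(-45) = 135/4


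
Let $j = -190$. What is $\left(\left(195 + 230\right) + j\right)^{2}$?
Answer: $55225$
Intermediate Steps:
$\left(\left(195 + 230\right) + j\right)^{2} = \left(\left(195 + 230\right) - 190\right)^{2} = \left(425 - 190\right)^{2} = 235^{2} = 55225$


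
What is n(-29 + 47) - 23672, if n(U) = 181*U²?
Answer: 34972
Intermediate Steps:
n(-29 + 47) - 23672 = 181*(-29 + 47)² - 23672 = 181*18² - 23672 = 181*324 - 23672 = 58644 - 23672 = 34972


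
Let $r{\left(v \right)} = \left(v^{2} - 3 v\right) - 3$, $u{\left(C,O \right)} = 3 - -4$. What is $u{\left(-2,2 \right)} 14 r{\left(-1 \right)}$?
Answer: $98$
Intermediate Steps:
$u{\left(C,O \right)} = 7$ ($u{\left(C,O \right)} = 3 + 4 = 7$)
$r{\left(v \right)} = -3 + v^{2} - 3 v$
$u{\left(-2,2 \right)} 14 r{\left(-1 \right)} = 7 \cdot 14 \left(-3 + \left(-1\right)^{2} - -3\right) = 98 \left(-3 + 1 + 3\right) = 98 \cdot 1 = 98$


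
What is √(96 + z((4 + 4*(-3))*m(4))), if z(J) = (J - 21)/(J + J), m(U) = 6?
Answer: √6190/8 ≈ 9.8346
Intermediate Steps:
z(J) = (-21 + J)/(2*J) (z(J) = (-21 + J)/((2*J)) = (-21 + J)*(1/(2*J)) = (-21 + J)/(2*J))
√(96 + z((4 + 4*(-3))*m(4))) = √(96 + (-21 + (4 + 4*(-3))*6)/(2*(((4 + 4*(-3))*6)))) = √(96 + (-21 + (4 - 12)*6)/(2*(((4 - 12)*6)))) = √(96 + (-21 - 8*6)/(2*((-8*6)))) = √(96 + (½)*(-21 - 48)/(-48)) = √(96 + (½)*(-1/48)*(-69)) = √(96 + 23/32) = √(3095/32) = √6190/8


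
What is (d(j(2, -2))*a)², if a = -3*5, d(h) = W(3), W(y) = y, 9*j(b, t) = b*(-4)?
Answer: 2025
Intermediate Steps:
j(b, t) = -4*b/9 (j(b, t) = (b*(-4))/9 = (-4*b)/9 = -4*b/9)
d(h) = 3
a = -15
(d(j(2, -2))*a)² = (3*(-15))² = (-45)² = 2025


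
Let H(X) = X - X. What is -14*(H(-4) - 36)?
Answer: 504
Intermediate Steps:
H(X) = 0
-14*(H(-4) - 36) = -14*(0 - 36) = -14*(-36) = -1*(-504) = 504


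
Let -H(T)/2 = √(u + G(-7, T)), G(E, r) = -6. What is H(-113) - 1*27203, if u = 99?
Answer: -27203 - 2*√93 ≈ -27222.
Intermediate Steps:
H(T) = -2*√93 (H(T) = -2*√(99 - 6) = -2*√93)
H(-113) - 1*27203 = -2*√93 - 1*27203 = -2*√93 - 27203 = -27203 - 2*√93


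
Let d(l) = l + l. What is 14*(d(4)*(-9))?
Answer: -1008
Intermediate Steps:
d(l) = 2*l
14*(d(4)*(-9)) = 14*((2*4)*(-9)) = 14*(8*(-9)) = 14*(-72) = -1008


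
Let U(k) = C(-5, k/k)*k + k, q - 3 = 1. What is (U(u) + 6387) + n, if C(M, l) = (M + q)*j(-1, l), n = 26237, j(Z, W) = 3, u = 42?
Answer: 32540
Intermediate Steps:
q = 4 (q = 3 + 1 = 4)
C(M, l) = 12 + 3*M (C(M, l) = (M + 4)*3 = (4 + M)*3 = 12 + 3*M)
U(k) = -2*k (U(k) = (12 + 3*(-5))*k + k = (12 - 15)*k + k = -3*k + k = -2*k)
(U(u) + 6387) + n = (-2*42 + 6387) + 26237 = (-84 + 6387) + 26237 = 6303 + 26237 = 32540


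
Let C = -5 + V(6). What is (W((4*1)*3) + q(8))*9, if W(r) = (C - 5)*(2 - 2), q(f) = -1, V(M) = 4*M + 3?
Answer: -9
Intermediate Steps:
V(M) = 3 + 4*M
C = 22 (C = -5 + (3 + 4*6) = -5 + (3 + 24) = -5 + 27 = 22)
W(r) = 0 (W(r) = (22 - 5)*(2 - 2) = 17*0 = 0)
(W((4*1)*3) + q(8))*9 = (0 - 1)*9 = -1*9 = -9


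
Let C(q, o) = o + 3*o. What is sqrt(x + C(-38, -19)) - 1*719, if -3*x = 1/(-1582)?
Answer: -719 + I*sqrt(1711858470)/4746 ≈ -719.0 + 8.7178*I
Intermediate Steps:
C(q, o) = 4*o
x = 1/4746 (x = -1/3/(-1582) = -1/3*(-1/1582) = 1/4746 ≈ 0.00021070)
sqrt(x + C(-38, -19)) - 1*719 = sqrt(1/4746 + 4*(-19)) - 1*719 = sqrt(1/4746 - 76) - 719 = sqrt(-360695/4746) - 719 = I*sqrt(1711858470)/4746 - 719 = -719 + I*sqrt(1711858470)/4746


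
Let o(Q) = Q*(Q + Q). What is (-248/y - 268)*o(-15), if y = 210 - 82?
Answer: -971775/8 ≈ -1.2147e+5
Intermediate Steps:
y = 128
o(Q) = 2*Q**2 (o(Q) = Q*(2*Q) = 2*Q**2)
(-248/y - 268)*o(-15) = (-248/128 - 268)*(2*(-15)**2) = (-248*1/128 - 268)*(2*225) = (-31/16 - 268)*450 = -4319/16*450 = -971775/8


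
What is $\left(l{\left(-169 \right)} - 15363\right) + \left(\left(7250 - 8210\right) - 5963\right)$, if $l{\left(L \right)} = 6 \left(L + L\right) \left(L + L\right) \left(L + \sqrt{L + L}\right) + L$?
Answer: $-115865871 + 8911032 i \sqrt{2} \approx -1.1587 \cdot 10^{8} + 1.2602 \cdot 10^{7} i$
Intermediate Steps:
$l{\left(L \right)} = L + 24 L^{2} \left(L + \sqrt{2} \sqrt{L}\right)$ ($l{\left(L \right)} = 6 \cdot 2 L 2 L \left(L + \sqrt{2 L}\right) + L = 6 \cdot 4 L^{2} \left(L + \sqrt{2} \sqrt{L}\right) + L = 24 L^{2} \left(L + \sqrt{2} \sqrt{L}\right) + L = L + 24 L^{2} \left(L + \sqrt{2} \sqrt{L}\right)$)
$\left(l{\left(-169 \right)} - 15363\right) + \left(\left(7250 - 8210\right) - 5963\right) = \left(\left(-169 + 24 \left(-169\right)^{3} + 24 \sqrt{2} \left(-169\right)^{\frac{5}{2}}\right) - 15363\right) + \left(\left(7250 - 8210\right) - 5963\right) = \left(\left(-169 + 24 \left(-4826809\right) + 24 \sqrt{2} \cdot 371293 i\right) - 15363\right) - 6923 = \left(\left(-169 - 115843416 + 8911032 i \sqrt{2}\right) - 15363\right) - 6923 = \left(\left(-115843585 + 8911032 i \sqrt{2}\right) - 15363\right) - 6923 = \left(-115858948 + 8911032 i \sqrt{2}\right) - 6923 = -115865871 + 8911032 i \sqrt{2}$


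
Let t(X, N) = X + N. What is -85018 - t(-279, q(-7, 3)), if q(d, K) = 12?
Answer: -84751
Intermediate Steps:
t(X, N) = N + X
-85018 - t(-279, q(-7, 3)) = -85018 - (12 - 279) = -85018 - 1*(-267) = -85018 + 267 = -84751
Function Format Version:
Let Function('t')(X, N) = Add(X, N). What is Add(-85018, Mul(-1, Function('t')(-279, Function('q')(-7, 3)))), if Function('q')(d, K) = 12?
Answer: -84751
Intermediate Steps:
Function('t')(X, N) = Add(N, X)
Add(-85018, Mul(-1, Function('t')(-279, Function('q')(-7, 3)))) = Add(-85018, Mul(-1, Add(12, -279))) = Add(-85018, Mul(-1, -267)) = Add(-85018, 267) = -84751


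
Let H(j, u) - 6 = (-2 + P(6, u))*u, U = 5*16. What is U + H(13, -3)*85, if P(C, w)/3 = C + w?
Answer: -1195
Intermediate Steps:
U = 80
P(C, w) = 3*C + 3*w (P(C, w) = 3*(C + w) = 3*C + 3*w)
H(j, u) = 6 + u*(16 + 3*u) (H(j, u) = 6 + (-2 + (3*6 + 3*u))*u = 6 + (-2 + (18 + 3*u))*u = 6 + (16 + 3*u)*u = 6 + u*(16 + 3*u))
U + H(13, -3)*85 = 80 + (6 + 3*(-3)**2 + 16*(-3))*85 = 80 + (6 + 3*9 - 48)*85 = 80 + (6 + 27 - 48)*85 = 80 - 15*85 = 80 - 1275 = -1195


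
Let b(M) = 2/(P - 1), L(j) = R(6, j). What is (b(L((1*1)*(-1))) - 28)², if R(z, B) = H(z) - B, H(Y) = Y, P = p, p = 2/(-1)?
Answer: 7396/9 ≈ 821.78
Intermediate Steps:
p = -2 (p = 2*(-1) = -2)
P = -2
R(z, B) = z - B
L(j) = 6 - j
b(M) = -⅔ (b(M) = 2/(-2 - 1) = 2/(-3) = 2*(-⅓) = -⅔)
(b(L((1*1)*(-1))) - 28)² = (-⅔ - 28)² = (-86/3)² = 7396/9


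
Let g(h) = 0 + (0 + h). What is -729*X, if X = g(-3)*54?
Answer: 118098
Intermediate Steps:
g(h) = h (g(h) = 0 + h = h)
X = -162 (X = -3*54 = -162)
-729*X = -729*(-162) = 118098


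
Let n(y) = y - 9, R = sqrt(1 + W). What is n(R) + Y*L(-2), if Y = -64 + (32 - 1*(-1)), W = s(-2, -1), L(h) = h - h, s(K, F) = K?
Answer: -9 + I ≈ -9.0 + 1.0*I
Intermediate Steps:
L(h) = 0
W = -2
Y = -31 (Y = -64 + (32 + 1) = -64 + 33 = -31)
R = I (R = sqrt(1 - 2) = sqrt(-1) = I ≈ 1.0*I)
n(y) = -9 + y
n(R) + Y*L(-2) = (-9 + I) - 31*0 = (-9 + I) + 0 = -9 + I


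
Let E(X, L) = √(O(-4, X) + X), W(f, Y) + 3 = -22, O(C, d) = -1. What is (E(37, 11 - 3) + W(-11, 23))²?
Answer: 361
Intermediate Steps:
W(f, Y) = -25 (W(f, Y) = -3 - 22 = -25)
E(X, L) = √(-1 + X)
(E(37, 11 - 3) + W(-11, 23))² = (√(-1 + 37) - 25)² = (√36 - 25)² = (6 - 25)² = (-19)² = 361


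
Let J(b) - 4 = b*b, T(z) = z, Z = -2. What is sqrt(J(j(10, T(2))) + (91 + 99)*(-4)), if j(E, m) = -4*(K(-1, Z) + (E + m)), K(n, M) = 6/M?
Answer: 6*sqrt(15) ≈ 23.238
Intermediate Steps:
j(E, m) = 12 - 4*E - 4*m (j(E, m) = -4*(6/(-2) + (E + m)) = -4*(6*(-1/2) + (E + m)) = -4*(-3 + (E + m)) = -4*(-3 + E + m) = 12 - 4*E - 4*m)
J(b) = 4 + b**2 (J(b) = 4 + b*b = 4 + b**2)
sqrt(J(j(10, T(2))) + (91 + 99)*(-4)) = sqrt((4 + (12 - 4*10 - 4*2)**2) + (91 + 99)*(-4)) = sqrt((4 + (12 - 40 - 8)**2) + 190*(-4)) = sqrt((4 + (-36)**2) - 760) = sqrt((4 + 1296) - 760) = sqrt(1300 - 760) = sqrt(540) = 6*sqrt(15)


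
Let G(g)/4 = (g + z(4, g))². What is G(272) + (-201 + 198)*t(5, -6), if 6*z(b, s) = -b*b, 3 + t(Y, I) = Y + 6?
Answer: 2611240/9 ≈ 2.9014e+5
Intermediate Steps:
t(Y, I) = 3 + Y (t(Y, I) = -3 + (Y + 6) = -3 + (6 + Y) = 3 + Y)
z(b, s) = -b²/6 (z(b, s) = (-b*b)/6 = (-b²)/6 = -b²/6)
G(g) = 4*(-8/3 + g)² (G(g) = 4*(g - ⅙*4²)² = 4*(g - ⅙*16)² = 4*(g - 8/3)² = 4*(-8/3 + g)²)
G(272) + (-201 + 198)*t(5, -6) = 4*(-8 + 3*272)²/9 + (-201 + 198)*(3 + 5) = 4*(-8 + 816)²/9 - 3*8 = (4/9)*808² - 24 = (4/9)*652864 - 24 = 2611456/9 - 24 = 2611240/9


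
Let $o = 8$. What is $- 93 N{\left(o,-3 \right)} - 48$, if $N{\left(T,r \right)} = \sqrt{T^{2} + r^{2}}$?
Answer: $-48 - 93 \sqrt{73} \approx -842.59$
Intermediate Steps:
$- 93 N{\left(o,-3 \right)} - 48 = - 93 \sqrt{8^{2} + \left(-3\right)^{2}} - 48 = - 93 \sqrt{64 + 9} - 48 = - 93 \sqrt{73} - 48 = -48 - 93 \sqrt{73}$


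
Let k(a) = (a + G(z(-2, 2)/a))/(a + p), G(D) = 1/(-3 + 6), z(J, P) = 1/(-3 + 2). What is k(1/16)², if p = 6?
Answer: 361/84681 ≈ 0.0042631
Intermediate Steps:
z(J, P) = -1 (z(J, P) = 1/(-1) = -1)
G(D) = ⅓ (G(D) = 1/3 = ⅓)
k(a) = (⅓ + a)/(6 + a) (k(a) = (a + ⅓)/(a + 6) = (⅓ + a)/(6 + a))
k(1/16)² = ((⅓ + 1/16)/(6 + 1/16))² = ((19/48)/(97/16))² = ((16/97)*(19/48))² = (19/291)² = 361/84681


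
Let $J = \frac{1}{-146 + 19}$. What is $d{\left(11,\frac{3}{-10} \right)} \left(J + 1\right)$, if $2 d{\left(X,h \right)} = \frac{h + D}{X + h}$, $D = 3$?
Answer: $\frac{1701}{13589} \approx 0.12517$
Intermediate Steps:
$J = - \frac{1}{127}$ ($J = \frac{1}{-127} = - \frac{1}{127} \approx -0.007874$)
$d{\left(X,h \right)} = \frac{3 + h}{2 \left(X + h\right)}$ ($d{\left(X,h \right)} = \frac{\left(h + 3\right) \frac{1}{X + h}}{2} = \frac{\left(3 + h\right) \frac{1}{X + h}}{2} = \frac{\frac{1}{X + h} \left(3 + h\right)}{2} = \frac{3 + h}{2 \left(X + h\right)}$)
$d{\left(11,\frac{3}{-10} \right)} \left(J + 1\right) = \frac{3 + \frac{3}{-10}}{2 \left(11 + \frac{3}{-10}\right)} \left(- \frac{1}{127} + 1\right) = \frac{3 + 3 \left(- \frac{1}{10}\right)}{2 \left(11 + 3 \left(- \frac{1}{10}\right)\right)} \frac{126}{127} = \frac{3 - \frac{3}{10}}{2 \left(11 - \frac{3}{10}\right)} \frac{126}{127} = \frac{1}{2} \frac{1}{\frac{107}{10}} \cdot \frac{27}{10} \cdot \frac{126}{127} = \frac{1}{2} \cdot \frac{10}{107} \cdot \frac{27}{10} \cdot \frac{126}{127} = \frac{27}{214} \cdot \frac{126}{127} = \frac{1701}{13589}$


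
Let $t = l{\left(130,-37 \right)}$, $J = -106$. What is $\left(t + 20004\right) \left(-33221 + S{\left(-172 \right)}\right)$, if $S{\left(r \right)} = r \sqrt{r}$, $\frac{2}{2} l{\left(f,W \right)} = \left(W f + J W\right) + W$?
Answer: $-633823459 - 6563176 i \sqrt{43} \approx -6.3382 \cdot 10^{8} - 4.3038 \cdot 10^{7} i$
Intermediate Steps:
$l{\left(f,W \right)} = - 105 W + W f$ ($l{\left(f,W \right)} = \left(W f - 106 W\right) + W = \left(- 106 W + W f\right) + W = - 105 W + W f$)
$S{\left(r \right)} = r^{\frac{3}{2}}$
$t = -925$ ($t = - 37 \left(-105 + 130\right) = \left(-37\right) 25 = -925$)
$\left(t + 20004\right) \left(-33221 + S{\left(-172 \right)}\right) = \left(-925 + 20004\right) \left(-33221 + \left(-172\right)^{\frac{3}{2}}\right) = 19079 \left(-33221 - 344 i \sqrt{43}\right) = -633823459 - 6563176 i \sqrt{43}$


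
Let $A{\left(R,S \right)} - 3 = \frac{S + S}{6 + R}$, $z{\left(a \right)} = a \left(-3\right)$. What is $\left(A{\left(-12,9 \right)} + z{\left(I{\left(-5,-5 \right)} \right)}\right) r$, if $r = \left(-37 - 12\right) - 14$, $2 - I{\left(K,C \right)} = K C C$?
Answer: $24003$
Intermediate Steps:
$I{\left(K,C \right)} = 2 - K C^{2}$ ($I{\left(K,C \right)} = 2 - K C C = 2 - C K C = 2 - K C^{2}$)
$z{\left(a \right)} = - 3 a$
$A{\left(R,S \right)} = 3 + \frac{2 S}{6 + R}$ ($A{\left(R,S \right)} = 3 + \frac{S + S}{6 + R} = 3 + \frac{2 S}{6 + R}$)
$r = -63$ ($r = -49 - 14 = -63$)
$\left(A{\left(-12,9 \right)} + z{\left(I{\left(-5,-5 \right)} \right)}\right) r = \left(\frac{18 + 2 \cdot 9 + 3 \left(-12\right)}{6 - 12} - 3 \left(2 - - 5 \left(-5\right)^{2}\right)\right) \left(-63\right) = \left(\frac{18 + 18 - 36}{-6} - 3 \left(2 - \left(-5\right) 25\right)\right) \left(-63\right) = \left(\left(- \frac{1}{6}\right) 0 - 3 \left(2 + 125\right)\right) \left(-63\right) = \left(0 - 381\right) \left(-63\right) = \left(-381\right) \left(-63\right) = 24003$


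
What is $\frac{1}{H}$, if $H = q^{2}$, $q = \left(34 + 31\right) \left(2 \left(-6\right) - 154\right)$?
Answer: $\frac{1}{116424100} \approx 8.5893 \cdot 10^{-9}$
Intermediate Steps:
$q = -10790$ ($q = 65 \left(-12 - 154\right) = 65 \left(-166\right) = -10790$)
$H = 116424100$ ($H = \left(-10790\right)^{2} = 116424100$)
$\frac{1}{H} = \frac{1}{116424100}$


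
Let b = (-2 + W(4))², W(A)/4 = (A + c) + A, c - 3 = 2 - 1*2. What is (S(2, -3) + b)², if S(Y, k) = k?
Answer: 3101121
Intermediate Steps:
c = 3 (c = 3 + (2 - 1*2) = 3 + (2 - 2) = 3 + 0 = 3)
W(A) = 12 + 8*A (W(A) = 4*((A + 3) + A) = 4*((3 + A) + A) = 4*(3 + 2*A) = 12 + 8*A)
b = 1764 (b = (-2 + (12 + 8*4))² = (-2 + (12 + 32))² = (-2 + 44)² = 42² = 1764)
(S(2, -3) + b)² = (-3 + 1764)² = 1761² = 3101121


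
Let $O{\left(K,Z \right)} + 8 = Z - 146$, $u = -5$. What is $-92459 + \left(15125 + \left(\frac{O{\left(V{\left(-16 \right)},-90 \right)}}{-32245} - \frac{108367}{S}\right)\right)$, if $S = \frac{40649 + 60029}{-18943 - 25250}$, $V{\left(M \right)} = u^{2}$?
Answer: $- \frac{96630811863713}{3246362110} \approx -29766.0$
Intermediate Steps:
$V{\left(M \right)} = 25$ ($V{\left(M \right)} = \left(-5\right)^{2} = 25$)
$O{\left(K,Z \right)} = -154 + Z$ ($O{\left(K,Z \right)} = -8 + \left(Z - 146\right) = -8 + \left(-146 + Z\right) = -154 + Z$)
$S = - \frac{100678}{44193}$ ($S = \frac{100678}{-44193} = 100678 \left(- \frac{1}{44193}\right) = - \frac{100678}{44193} \approx -2.2781$)
$-92459 + \left(15125 + \left(\frac{O{\left(V{\left(-16 \right)},-90 \right)}}{-32245} - \frac{108367}{S}\right)\right) = -92459 + \left(15125 + \left(\frac{-154 - 90}{-32245} - \frac{108367}{- \frac{100678}{44193}}\right)\right) = -92459 + \left(15125 - - \frac{154423355551027}{3246362110}\right) = -92459 + \left(15125 + \left(\frac{244}{32245} + \frac{4789062831}{100678}\right)\right) = -92459 + \left(15125 + \frac{154423355551027}{3246362110}\right) = -92459 + \frac{203524582464777}{3246362110} = - \frac{96630811863713}{3246362110}$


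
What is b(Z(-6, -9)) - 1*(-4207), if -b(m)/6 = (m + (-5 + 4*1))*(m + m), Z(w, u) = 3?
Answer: 4135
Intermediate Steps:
b(m) = -12*m*(-1 + m) (b(m) = -6*(m + (-5 + 4*1))*(m + m) = -6*(m + (-5 + 4))*2*m = -6*(m - 1)*2*m = -6*(-1 + m)*2*m = -12*m*(-1 + m))
b(Z(-6, -9)) - 1*(-4207) = 12*3*(1 - 1*3) - 1*(-4207) = 12*3*(1 - 3) + 4207 = 12*3*(-2) + 4207 = -72 + 4207 = 4135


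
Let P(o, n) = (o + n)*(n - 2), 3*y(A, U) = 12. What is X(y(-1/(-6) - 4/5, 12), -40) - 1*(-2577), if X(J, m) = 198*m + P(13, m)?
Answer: -4209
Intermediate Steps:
y(A, U) = 4 (y(A, U) = (1/3)*12 = 4)
P(o, n) = (-2 + n)*(n + o) (P(o, n) = (n + o)*(-2 + n) = (-2 + n)*(n + o))
X(J, m) = -26 + m**2 + 209*m (X(J, m) = 198*m + (m**2 - 2*m - 2*13 + m*13) = 198*m + (m**2 - 2*m - 26 + 13*m) = 198*m + (-26 + m**2 + 11*m) = -26 + m**2 + 209*m)
X(y(-1/(-6) - 4/5, 12), -40) - 1*(-2577) = (-26 + (-40)**2 + 209*(-40)) - 1*(-2577) = (-26 + 1600 - 8360) + 2577 = -6786 + 2577 = -4209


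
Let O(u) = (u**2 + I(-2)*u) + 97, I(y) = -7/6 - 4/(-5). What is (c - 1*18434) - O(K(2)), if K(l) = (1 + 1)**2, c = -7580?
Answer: -391883/15 ≈ -26126.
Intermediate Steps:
K(l) = 4 (K(l) = 2**2 = 4)
I(y) = -11/30 (I(y) = -7*1/6 - 4*(-1/5) = -7/6 + 4/5 = -11/30)
O(u) = 97 + u**2 - 11*u/30 (O(u) = (u**2 - 11*u/30) + 97 = 97 + u**2 - 11*u/30)
(c - 1*18434) - O(K(2)) = (-7580 - 1*18434) - (97 + 4**2 - 11/30*4) = (-7580 - 18434) - (97 + 16 - 22/15) = -26014 - 1*1673/15 = -26014 - 1673/15 = -391883/15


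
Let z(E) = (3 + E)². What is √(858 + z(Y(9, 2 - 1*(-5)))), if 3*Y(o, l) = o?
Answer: √894 ≈ 29.900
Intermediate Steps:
Y(o, l) = o/3
√(858 + z(Y(9, 2 - 1*(-5)))) = √(858 + (3 + (⅓)*9)²) = √(858 + (3 + 3)²) = √(858 + 6²) = √(858 + 36) = √894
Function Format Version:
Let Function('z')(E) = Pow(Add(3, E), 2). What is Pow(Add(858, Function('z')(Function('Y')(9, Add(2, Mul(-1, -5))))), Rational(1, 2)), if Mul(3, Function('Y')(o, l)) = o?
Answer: Pow(894, Rational(1, 2)) ≈ 29.900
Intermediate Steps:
Function('Y')(o, l) = Mul(Rational(1, 3), o)
Pow(Add(858, Function('z')(Function('Y')(9, Add(2, Mul(-1, -5))))), Rational(1, 2)) = Pow(Add(858, Pow(Add(3, Mul(Rational(1, 3), 9)), 2)), Rational(1, 2)) = Pow(Add(858, Pow(Add(3, 3), 2)), Rational(1, 2)) = Pow(Add(858, Pow(6, 2)), Rational(1, 2)) = Pow(Add(858, 36), Rational(1, 2)) = Pow(894, Rational(1, 2))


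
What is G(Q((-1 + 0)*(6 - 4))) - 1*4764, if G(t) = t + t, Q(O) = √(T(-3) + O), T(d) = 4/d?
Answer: -4764 + 2*I*√30/3 ≈ -4764.0 + 3.6515*I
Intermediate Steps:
Q(O) = √(-4/3 + O) (Q(O) = √(4/(-3) + O) = √(4*(-⅓) + O) = √(-4/3 + O))
G(t) = 2*t
G(Q((-1 + 0)*(6 - 4))) - 1*4764 = 2*(√(-12 + 9*((-1 + 0)*(6 - 4)))/3) - 1*4764 = 2*(√(-12 + 9*(-1*2))/3) - 4764 = 2*(√(-12 + 9*(-2))/3) - 4764 = 2*(√(-12 - 18)/3) - 4764 = 2*(√(-30)/3) - 4764 = 2*((I*√30)/3) - 4764 = 2*(I*√30/3) - 4764 = 2*I*√30/3 - 4764 = -4764 + 2*I*√30/3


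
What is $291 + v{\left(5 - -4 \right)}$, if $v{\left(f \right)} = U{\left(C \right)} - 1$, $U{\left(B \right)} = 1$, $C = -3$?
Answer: $291$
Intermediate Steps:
$v{\left(f \right)} = 0$ ($v{\left(f \right)} = 1 - 1 = 0$)
$291 + v{\left(5 - -4 \right)} = 291 + 0 = 291$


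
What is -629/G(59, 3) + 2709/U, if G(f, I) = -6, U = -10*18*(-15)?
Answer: 31751/300 ≈ 105.84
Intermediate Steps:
U = 2700 (U = -180*(-15) = 2700)
-629/G(59, 3) + 2709/U = -629/(-6) + 2709/2700 = -629*(-⅙) + 2709*(1/2700) = 629/6 + 301/300 = 31751/300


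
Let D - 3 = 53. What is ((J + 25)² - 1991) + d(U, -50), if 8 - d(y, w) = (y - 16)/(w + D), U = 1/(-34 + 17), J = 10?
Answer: -25681/34 ≈ -755.32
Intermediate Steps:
D = 56 (D = 3 + 53 = 56)
U = -1/17 (U = 1/(-17) = -1/17 ≈ -0.058824)
d(y, w) = 8 - (-16 + y)/(56 + w) (d(y, w) = 8 - (y - 16)/(w + 56) = 8 - (-16 + y)/(56 + w))
((J + 25)² - 1991) + d(U, -50) = ((10 + 25)² - 1991) + (464 - 1*(-1/17) + 8*(-50))/(56 - 50) = (35² - 1991) + (464 + 1/17 - 400)/6 = (1225 - 1991) + (⅙)*(1089/17) = -766 + 363/34 = -25681/34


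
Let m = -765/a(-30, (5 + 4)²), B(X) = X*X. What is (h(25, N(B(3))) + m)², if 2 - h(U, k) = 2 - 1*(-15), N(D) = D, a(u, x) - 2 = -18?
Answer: 275625/256 ≈ 1076.7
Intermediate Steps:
B(X) = X²
a(u, x) = -16 (a(u, x) = 2 - 18 = -16)
h(U, k) = -15 (h(U, k) = 2 - (2 - 1*(-15)) = 2 - (2 + 15) = 2 - 1*17 = 2 - 17 = -15)
m = 765/16 (m = -765/(-16) = -765*(-1/16) = 765/16 ≈ 47.813)
(h(25, N(B(3))) + m)² = (-15 + 765/16)² = (525/16)² = 275625/256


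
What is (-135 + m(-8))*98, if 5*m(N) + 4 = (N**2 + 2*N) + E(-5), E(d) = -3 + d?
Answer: -62622/5 ≈ -12524.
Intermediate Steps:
m(N) = -12/5 + N**2/5 + 2*N/5 (m(N) = -4/5 + ((N**2 + 2*N) + (-3 - 5))/5 = -4/5 + ((N**2 + 2*N) - 8)/5 = -4/5 + (-8 + N**2 + 2*N)/5 = -4/5 + (-8/5 + N**2/5 + 2*N/5) = -12/5 + N**2/5 + 2*N/5)
(-135 + m(-8))*98 = (-135 + (-12/5 + (1/5)*(-8)**2 + (2/5)*(-8)))*98 = (-135 + (-12/5 + (1/5)*64 - 16/5))*98 = (-135 + (-12/5 + 64/5 - 16/5))*98 = (-135 + 36/5)*98 = -639/5*98 = -62622/5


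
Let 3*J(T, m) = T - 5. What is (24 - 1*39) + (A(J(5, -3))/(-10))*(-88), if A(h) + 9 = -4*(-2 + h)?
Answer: -119/5 ≈ -23.800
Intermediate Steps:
J(T, m) = -5/3 + T/3 (J(T, m) = (T - 5)/3 = (-5 + T)/3 = -5/3 + T/3)
A(h) = -1 - 4*h (A(h) = -9 - 4*(-2 + h) = -9 + (8 - 4*h) = -1 - 4*h)
(24 - 1*39) + (A(J(5, -3))/(-10))*(-88) = (24 - 1*39) + ((-1 - 4*(-5/3 + (⅓)*5))/(-10))*(-88) = (24 - 39) + ((-1 - 4*(-5/3 + 5/3))*(-⅒))*(-88) = -15 + ((-1 - 4*0)*(-⅒))*(-88) = -15 + ((-1 + 0)*(-⅒))*(-88) = -15 - 1*(-⅒)*(-88) = -15 + (⅒)*(-88) = -15 - 44/5 = -119/5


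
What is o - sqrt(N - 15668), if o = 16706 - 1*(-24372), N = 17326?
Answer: 41078 - sqrt(1658) ≈ 41037.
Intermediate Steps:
o = 41078 (o = 16706 + 24372 = 41078)
o - sqrt(N - 15668) = 41078 - sqrt(17326 - 15668) = 41078 - sqrt(1658)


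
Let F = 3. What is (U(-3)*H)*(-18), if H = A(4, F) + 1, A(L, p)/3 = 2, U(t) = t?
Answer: 378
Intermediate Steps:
A(L, p) = 6 (A(L, p) = 3*2 = 6)
H = 7 (H = 6 + 1 = 7)
(U(-3)*H)*(-18) = -3*7*(-18) = -21*(-18) = 378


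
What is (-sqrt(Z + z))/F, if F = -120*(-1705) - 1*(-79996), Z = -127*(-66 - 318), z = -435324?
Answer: -I*sqrt(96639)/142298 ≈ -0.0021846*I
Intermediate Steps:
Z = 48768 (Z = -127*(-384) = 48768)
F = 284596 (F = 204600 + 79996 = 284596)
(-sqrt(Z + z))/F = -sqrt(48768 - 435324)/284596 = -sqrt(-386556)*(1/284596) = -2*I*sqrt(96639)*(1/284596) = -I*sqrt(96639)/142298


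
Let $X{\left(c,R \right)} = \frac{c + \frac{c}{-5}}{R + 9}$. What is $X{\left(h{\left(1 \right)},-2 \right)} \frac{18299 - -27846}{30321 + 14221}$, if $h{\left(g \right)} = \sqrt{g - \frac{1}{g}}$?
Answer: $0$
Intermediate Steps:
$X{\left(c,R \right)} = \frac{4 c}{5 \left(9 + R\right)}$ ($X{\left(c,R \right)} = \frac{c + c \left(- \frac{1}{5}\right)}{9 + R} = \frac{c - \frac{c}{5}}{9 + R} = \frac{\frac{4}{5} c}{9 + R} = \frac{4 c}{5 \left(9 + R\right)}$)
$X{\left(h{\left(1 \right)},-2 \right)} \frac{18299 - -27846}{30321 + 14221} = \frac{4 \sqrt{1 - 1^{-1}}}{5 \left(9 - 2\right)} \frac{18299 - -27846}{30321 + 14221} = \frac{4 \sqrt{1 - 1}}{5 \cdot 7} \frac{18299 + 27846}{44542} = \frac{4}{5} \sqrt{1 - 1} \cdot \frac{1}{7} \cdot 46145 \cdot \frac{1}{44542} = \frac{4}{5} \sqrt{0} \cdot \frac{1}{7} \cdot \frac{46145}{44542} = \frac{4}{5} \cdot 0 \cdot \frac{1}{7} \cdot \frac{46145}{44542} = 0 \cdot \frac{46145}{44542} = 0$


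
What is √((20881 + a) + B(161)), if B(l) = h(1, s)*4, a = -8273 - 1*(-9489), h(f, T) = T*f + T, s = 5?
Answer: √22137 ≈ 148.79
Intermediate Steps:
h(f, T) = T + T*f
a = 1216 (a = -8273 + 9489 = 1216)
B(l) = 40 (B(l) = (5*(1 + 1))*4 = (5*2)*4 = 10*4 = 40)
√((20881 + a) + B(161)) = √((20881 + 1216) + 40) = √(22097 + 40) = √22137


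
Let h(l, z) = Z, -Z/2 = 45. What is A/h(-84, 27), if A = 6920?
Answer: -692/9 ≈ -76.889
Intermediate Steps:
Z = -90 (Z = -2*45 = -90)
h(l, z) = -90
A/h(-84, 27) = 6920/(-90) = 6920*(-1/90) = -692/9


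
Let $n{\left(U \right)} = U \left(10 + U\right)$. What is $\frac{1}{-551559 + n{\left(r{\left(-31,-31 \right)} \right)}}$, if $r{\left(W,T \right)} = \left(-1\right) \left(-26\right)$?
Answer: $- \frac{1}{550623} \approx -1.8161 \cdot 10^{-6}$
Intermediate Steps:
$r{\left(W,T \right)} = 26$
$\frac{1}{-551559 + n{\left(r{\left(-31,-31 \right)} \right)}} = \frac{1}{-551559 + 26 \left(10 + 26\right)} = \frac{1}{-551559 + 26 \cdot 36} = \frac{1}{-551559 + 936} = \frac{1}{-550623} = - \frac{1}{550623}$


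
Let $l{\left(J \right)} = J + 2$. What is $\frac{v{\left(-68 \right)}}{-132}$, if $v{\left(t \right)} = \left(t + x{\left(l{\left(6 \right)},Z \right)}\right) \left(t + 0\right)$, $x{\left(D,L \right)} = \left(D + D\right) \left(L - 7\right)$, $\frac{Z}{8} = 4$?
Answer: $\frac{5644}{33} \approx 171.03$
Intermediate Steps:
$Z = 32$ ($Z = 8 \cdot 4 = 32$)
$l{\left(J \right)} = 2 + J$
$x{\left(D,L \right)} = 2 D \left(-7 + L\right)$
$v{\left(t \right)} = t \left(400 + t\right)$ ($v{\left(t \right)} = \left(t + 2 \left(2 + 6\right) \left(-7 + 32\right)\right) \left(t + 0\right) = \left(t + 2 \cdot 8 \cdot 25\right) t = \left(t + 400\right) t = \left(400 + t\right) t = t \left(400 + t\right)$)
$\frac{v{\left(-68 \right)}}{-132} = \frac{\left(-68\right) \left(400 - 68\right)}{-132} = \left(-68\right) 332 \left(- \frac{1}{132}\right) = \left(-22576\right) \left(- \frac{1}{132}\right) = \frac{5644}{33}$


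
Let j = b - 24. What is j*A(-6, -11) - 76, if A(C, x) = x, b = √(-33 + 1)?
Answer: 188 - 44*I*√2 ≈ 188.0 - 62.225*I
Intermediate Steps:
b = 4*I*√2 (b = √(-32) = 4*I*√2 ≈ 5.6569*I)
j = -24 + 4*I*√2 (j = 4*I*√2 - 24 = -24 + 4*I*√2 ≈ -24.0 + 5.6569*I)
j*A(-6, -11) - 76 = (-24 + 4*I*√2)*(-11) - 76 = (264 - 44*I*√2) - 76 = 188 - 44*I*√2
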